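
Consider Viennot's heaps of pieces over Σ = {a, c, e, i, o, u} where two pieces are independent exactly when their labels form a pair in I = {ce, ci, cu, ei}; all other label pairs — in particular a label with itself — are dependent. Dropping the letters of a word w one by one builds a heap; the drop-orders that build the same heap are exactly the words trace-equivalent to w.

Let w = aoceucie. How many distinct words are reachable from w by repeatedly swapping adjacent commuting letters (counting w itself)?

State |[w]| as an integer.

piece 0:a — minimal
piece 1:o rests on {0:a}
piece 2:c rests on {1:o}
piece 3:e rests on {1:o}
piece 4:u rests on {3:e}
piece 5:c rests on {2:c}
piece 6:i rests on {4:u}
piece 7:e rests on {4:u}
minimal pieces: {0:a}
ways to finish when only these pieces remain (= sum over removing one remaining piece with nothing left below it):
  1 left: {5}→1  {6}→1  {7}→1
  2 left: {2,5}→1  {5,6}→2  {5,7}→2  {6,7}→2
  3 left: {2,5,6}→3  {2,5,7}→3  {4,6,7}→2  {5,6,7}→6
  4 left: {2,5,6,7}→12  {3,4,6,7}→2  {4,5,6,7}→8
  5 left: {2,4,5,6,7}→20  {3,4,5,6,7}→10
  6 left: {2,3,4,5,6,7}→30
  placing 0:a first → 30 extensions

30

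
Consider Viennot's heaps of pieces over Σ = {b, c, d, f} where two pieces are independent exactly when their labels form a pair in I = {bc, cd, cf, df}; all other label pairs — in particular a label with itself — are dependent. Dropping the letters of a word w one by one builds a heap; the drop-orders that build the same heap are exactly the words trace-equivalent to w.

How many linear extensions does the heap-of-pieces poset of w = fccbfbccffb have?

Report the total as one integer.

330

piece 0:f — minimal
piece 1:c — minimal
piece 2:c rests on {1:c}
piece 3:b rests on {0:f}
piece 4:f rests on {3:b}
piece 5:b rests on {4:f}
piece 6:c rests on {2:c}
piece 7:c rests on {6:c}
piece 8:f rests on {5:b}
piece 9:f rests on {8:f}
piece 10:b rests on {9:f}
minimal pieces: {0:f, 1:c}
ways to finish when only these pieces remain (= sum over removing one remaining piece with nothing left below it):
  1 left: {7}→1  {10}→1
  2 left: {6,7}→1  {7,10}→2  {9,10}→1
  3 left: {2,6,7}→1  {6,7,10}→3  {7,9,10}→3  {8,9,10}→1
  4 left: {1,2,6,7}→1  {2,6,7,10}→4  {5,8,9,10}→1  {6,7,9,10}→6  {7,8,9,10}→4
  5 left: {1,2,6,7,10}→5  {2,6,7,9,10}→10  {4,5,8,9,10}→1  {5,7,8,9,10}→5  {6,7,8,9,10}→10
  6 left: {1,2,6,7,9,10}→15  {2,6,7,8,9,10}→20  {3,4,5,8,9,10}→1  {4,5,7,8,9,10}→6  {5,6,7,8,9,10}→15
  7 left: {0,3,4,5,8,9,10}→1  {1,2,6,7,8,9,10}→35  {2,5,6,7,8,9,10}→35  {3,4,5,7,8,9,10}→7  {4,5,6,7,8,9,10}→21
  8 left: {0,3,4,5,7,8,9,10}→8  {1,2,5,6,7,8,9,10}→70  {2,4,5,6,7,8,9,10}→56  {3,4,5,6,7,8,9,10}→28
  9 left: {0,3,4,5,6,7,8,9,10}→36  {1,2,4,5,6,7,8,9,10}→126  {2,3,4,5,6,7,8,9,10}→84
  placing 0:f first → 210 extensions
  placing 1:c first → 120 extensions
total linear extensions = 330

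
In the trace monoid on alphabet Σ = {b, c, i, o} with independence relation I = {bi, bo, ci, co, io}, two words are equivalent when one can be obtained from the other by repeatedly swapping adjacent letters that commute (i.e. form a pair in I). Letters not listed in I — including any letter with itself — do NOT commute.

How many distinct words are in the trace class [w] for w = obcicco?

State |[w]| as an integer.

0(o) covers ∅
1(b) covers ∅
2(c) covers 1:b
3(i) covers ∅
4(c) covers 2:c
5(c) covers 4:c
6(o) covers 0:o
floor of heap: 0:o, 1:b, 3:i
completions by unplaced set U, small U first (add the entries for U minus each lowest piece of U):
  |U|=1: {3}:1  {5}:1  {6}:1
  |U|=2: {0,6}:1  {3,5}:2  {3,6}:2  {4,5}:1  {5,6}:2
  |U|=3: {0,3,6}:3  {0,5,6}:3  {2,4,5}:1  {3,4,5}:3  {3,5,6}:6  {4,5,6}:3
  |U|=4: {0,3,5,6}:12  {0,4,5,6}:6  {1,2,4,5}:1  {2,3,4,5}:4  {2,4,5,6}:4  {3,4,5,6}:12
  |U|=5: {0,2,4,5,6}:10  {0,3,4,5,6}:30  {1,2,3,4,5}:5  {1,2,4,5,6}:5  {2,3,4,5,6}:20
  start at 0(o): 30
  start at 1(b): 60
  start at 3(i): 15
sum over floor = 105

105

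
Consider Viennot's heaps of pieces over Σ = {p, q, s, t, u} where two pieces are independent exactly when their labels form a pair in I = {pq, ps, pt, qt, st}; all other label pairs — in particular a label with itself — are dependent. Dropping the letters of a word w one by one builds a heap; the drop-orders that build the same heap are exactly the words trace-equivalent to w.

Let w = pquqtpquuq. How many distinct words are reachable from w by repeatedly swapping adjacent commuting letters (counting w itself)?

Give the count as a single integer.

0(p) covers ∅
1(q) covers ∅
2(u) covers 0:p, 1:q
3(q) covers 2:u
4(t) covers 2:u
5(p) covers 2:u
6(q) covers 3:q
7(u) covers 4:t, 5:p, 6:q
8(u) covers 7:u
9(q) covers 8:u
floor of heap: 0:p, 1:q
completions by unplaced set U, small U first (add the entries for U minus each lowest piece of U):
  |U|=1: {9}:1
  |U|=2: {8,9}:1
  |U|=3: {7,8,9}:1
  |U|=4: {4,7,8,9}:1  {5,7,8,9}:1  {6,7,8,9}:1
  |U|=5: {3,6,7,8,9}:1  {4,5,7,8,9}:2  {4,6,7,8,9}:2  {5,6,7,8,9}:2
  |U|=6: {3,4,6,7,8,9}:3  {3,5,6,7,8,9}:3  {4,5,6,7,8,9}:6
  |U|=7: {3,4,5,6,7,8,9}:12
  |U|=8: {2,3,4,5,6,7,8,9}:12
  start at 0(p): 12
  start at 1(q): 12
sum over floor = 24

24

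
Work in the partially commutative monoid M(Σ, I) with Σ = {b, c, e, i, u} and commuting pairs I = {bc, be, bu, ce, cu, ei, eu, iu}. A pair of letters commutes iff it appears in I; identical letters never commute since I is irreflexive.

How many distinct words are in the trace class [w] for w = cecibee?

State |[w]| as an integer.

piece 0:c — minimal
piece 1:e — minimal
piece 2:c rests on {0:c}
piece 3:i rests on {2:c}
piece 4:b rests on {3:i}
piece 5:e rests on {1:e}
piece 6:e rests on {5:e}
minimal pieces: {0:c, 1:e}
ways to finish when only these pieces remain (= sum over removing one remaining piece with nothing left below it):
  1 left: {4}→1  {6}→1
  2 left: {3,4}→1  {4,6}→2  {5,6}→1
  3 left: {1,5,6}→1  {2,3,4}→1  {3,4,6}→3  {4,5,6}→3
  4 left: {0,2,3,4}→1  {1,4,5,6}→4  {2,3,4,6}→4  {3,4,5,6}→6
  5 left: {0,2,3,4,6}→5  {1,3,4,5,6}→10  {2,3,4,5,6}→10
  placing 0:c first → 20 extensions
  placing 1:e first → 15 extensions
total linear extensions = 35

35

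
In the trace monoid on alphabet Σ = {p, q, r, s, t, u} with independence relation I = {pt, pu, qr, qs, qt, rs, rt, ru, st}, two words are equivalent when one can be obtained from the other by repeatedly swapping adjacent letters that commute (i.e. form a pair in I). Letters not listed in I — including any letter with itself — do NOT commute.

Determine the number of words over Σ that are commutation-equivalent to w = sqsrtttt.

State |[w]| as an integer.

piece 0:s — minimal
piece 1:q — minimal
piece 2:s rests on {0:s}
piece 3:r — minimal
piece 4:t — minimal
piece 5:t rests on {4:t}
piece 6:t rests on {5:t}
piece 7:t rests on {6:t}
minimal pieces: {0:s, 1:q, 3:r, 4:t}
ways to finish when only these pieces remain (= sum over removing one remaining piece with nothing left below it):
  1 left: {1}→1  {2}→1  {3}→1  {7}→1
  2 left: {0,2}→1  {1,2}→2  {1,3}→2  {1,7}→2  {2,3}→2  {2,7}→2  {3,7}→2  {6,7}→1
  3 left: {0,1,2}→3  {0,2,3}→3  {0,2,7}→3  {1,2,3}→6  {1,2,7}→6  {1,3,7}→6  {1,6,7}→3  {2,3,7}→6  {2,6,7}→3  {3,6,7}→3  {5,6,7}→1
  4 left: {0,1,2,3}→12  {0,1,2,7}→12  {0,2,3,7}→12  {0,2,6,7}→6  {1,2,3,7}→24  {1,2,6,7}→12  {1,3,6,7}→12  {1,5,6,7}→4  {2,3,6,7}→12  {2,5,6,7}→4  {3,5,6,7}→4  {4,5,6,7}→1
  5 left: {0,1,2,3,7}→60  {0,1,2,6,7}→30  {0,2,3,6,7}→30  {0,2,5,6,7}→10  {1,2,3,6,7}→60  {1,2,5,6,7}→20  {1,3,5,6,7}→20  {1,4,5,6,7}→5  {2,3,5,6,7}→20  {2,4,5,6,7}→5  {3,4,5,6,7}→5
  6 left: {0,1,2,3,6,7}→180  {0,1,2,5,6,7}→60  {0,2,3,5,6,7}→60  {0,2,4,5,6,7}→15  {1,2,3,5,6,7}→120  {1,2,4,5,6,7}→30  {1,3,4,5,6,7}→30  {2,3,4,5,6,7}→30
  placing 0:s first → 210 extensions
  placing 1:q first → 105 extensions
  placing 3:r first → 105 extensions
  placing 4:t first → 420 extensions
total linear extensions = 840

840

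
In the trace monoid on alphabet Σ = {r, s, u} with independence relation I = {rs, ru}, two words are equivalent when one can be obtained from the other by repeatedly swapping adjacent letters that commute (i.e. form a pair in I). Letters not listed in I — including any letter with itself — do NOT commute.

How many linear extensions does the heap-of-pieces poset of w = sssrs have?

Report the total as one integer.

5

piece 0:s — minimal
piece 1:s rests on {0:s}
piece 2:s rests on {1:s}
piece 3:r — minimal
piece 4:s rests on {2:s}
minimal pieces: {0:s, 3:r}
ways to finish when only these pieces remain (= sum over removing one remaining piece with nothing left below it):
  1 left: {3}→1  {4}→1
  2 left: {2,4}→1  {3,4}→2
  3 left: {1,2,4}→1  {2,3,4}→3
  placing 0:s first → 4 extensions
  placing 3:r first → 1 extensions
total linear extensions = 5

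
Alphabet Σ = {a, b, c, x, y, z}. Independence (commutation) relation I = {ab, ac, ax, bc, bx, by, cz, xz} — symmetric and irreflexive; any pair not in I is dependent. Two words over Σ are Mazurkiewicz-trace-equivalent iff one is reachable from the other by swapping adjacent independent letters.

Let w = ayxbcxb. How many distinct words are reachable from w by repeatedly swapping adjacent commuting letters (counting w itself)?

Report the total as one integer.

#0=a has no predecessor
#1=y depends on [0:a]
#2=x depends on [1:y]
#3=b has no predecessor
#4=c depends on [2:x]
#5=x depends on [4:c]
#6=b depends on [3:b]
sources: [0:a, 3:b]
N(rest) = Σ N(rest − s) over sources s of rest; N(one piece) = 1:
  size 1 → [5]=1  [6]=1
  size 2 → [3,6]=1  [4,5]=1  [5,6]=2
  size 3 → [2,4,5]=1  [3,5,6]=3  [4,5,6]=3
  size 4 → [1,2,4,5]=1  [2,4,5,6]=4  [3,4,5,6]=6
  size 5 → [0,1,2,4,5]=1  [1,2,4,5,6]=5  [2,3,4,5,6]=10
  first=0(a) contributes 15
  first=3(b) contributes 6
|[w]| = 21

21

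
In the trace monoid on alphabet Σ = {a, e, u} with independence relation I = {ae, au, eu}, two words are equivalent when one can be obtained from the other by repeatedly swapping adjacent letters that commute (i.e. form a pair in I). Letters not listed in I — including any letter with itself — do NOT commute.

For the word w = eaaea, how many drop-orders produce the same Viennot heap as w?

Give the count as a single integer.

0(e) covers ∅
1(a) covers ∅
2(a) covers 1:a
3(e) covers 0:e
4(a) covers 2:a
floor of heap: 0:e, 1:a
completions by unplaced set U, small U first (add the entries for U minus each lowest piece of U):
  |U|=1: {3}:1  {4}:1
  |U|=2: {0,3}:1  {2,4}:1  {3,4}:2
  |U|=3: {0,3,4}:3  {1,2,4}:1  {2,3,4}:3
  start at 0(e): 4
  start at 1(a): 6
sum over floor = 10

10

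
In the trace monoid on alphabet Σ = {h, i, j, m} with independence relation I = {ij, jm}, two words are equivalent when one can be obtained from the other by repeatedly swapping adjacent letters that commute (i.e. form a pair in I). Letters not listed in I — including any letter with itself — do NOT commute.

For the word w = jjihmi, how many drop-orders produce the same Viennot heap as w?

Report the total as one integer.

#0=j has no predecessor
#1=j depends on [0:j]
#2=i has no predecessor
#3=h depends on [1:j, 2:i]
#4=m depends on [3:h]
#5=i depends on [4:m]
sources: [0:j, 2:i]
N(rest) = Σ N(rest − s) over sources s of rest; N(one piece) = 1:
  size 1 → [5]=1
  size 2 → [4,5]=1
  size 3 → [3,4,5]=1
  size 4 → [1,3,4,5]=1  [2,3,4,5]=1
  first=0(j) contributes 2
  first=2(i) contributes 1
|[w]| = 3

3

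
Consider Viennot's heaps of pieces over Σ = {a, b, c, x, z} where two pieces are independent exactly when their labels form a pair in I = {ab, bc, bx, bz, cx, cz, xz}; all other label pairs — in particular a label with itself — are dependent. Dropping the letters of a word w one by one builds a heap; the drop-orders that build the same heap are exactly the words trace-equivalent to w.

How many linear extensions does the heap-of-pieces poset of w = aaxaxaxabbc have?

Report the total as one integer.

piece 0:a — minimal
piece 1:a rests on {0:a}
piece 2:x rests on {1:a}
piece 3:a rests on {2:x}
piece 4:x rests on {3:a}
piece 5:a rests on {4:x}
piece 6:x rests on {5:a}
piece 7:a rests on {6:x}
piece 8:b — minimal
piece 9:b rests on {8:b}
piece 10:c rests on {7:a}
minimal pieces: {0:a, 8:b}
ways to finish when only these pieces remain (= sum over removing one remaining piece with nothing left below it):
  1 left: {9}→1  {10}→1
  2 left: {7,10}→1  {8,9}→1  {9,10}→2
  3 left: {6,7,10}→1  {7,9,10}→3  {8,9,10}→3
  4 left: {5,6,7,10}→1  {6,7,9,10}→4  {7,8,9,10}→6
  5 left: {4,5,6,7,10}→1  {5,6,7,9,10}→5  {6,7,8,9,10}→10
  6 left: {3,4,5,6,7,10}→1  {4,5,6,7,9,10}→6  {5,6,7,8,9,10}→15
  7 left: {2,3,4,5,6,7,10}→1  {3,4,5,6,7,9,10}→7  {4,5,6,7,8,9,10}→21
  8 left: {1,2,3,4,5,6,7,10}→1  {2,3,4,5,6,7,9,10}→8  {3,4,5,6,7,8,9,10}→28
  9 left: {0,1,2,3,4,5,6,7,10}→1  {1,2,3,4,5,6,7,9,10}→9  {2,3,4,5,6,7,8,9,10}→36
  placing 0:a first → 45 extensions
  placing 8:b first → 10 extensions
total linear extensions = 55

55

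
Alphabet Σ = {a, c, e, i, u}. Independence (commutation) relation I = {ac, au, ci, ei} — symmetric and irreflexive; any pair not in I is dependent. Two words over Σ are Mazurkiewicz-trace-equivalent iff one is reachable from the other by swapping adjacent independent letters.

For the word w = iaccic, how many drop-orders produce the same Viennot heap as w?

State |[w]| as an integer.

0(i) covers ∅
1(a) covers 0:i
2(c) covers ∅
3(c) covers 2:c
4(i) covers 1:a
5(c) covers 3:c
floor of heap: 0:i, 2:c
completions by unplaced set U, small U first (add the entries for U minus each lowest piece of U):
  |U|=1: {4}:1  {5}:1
  |U|=2: {1,4}:1  {3,5}:1  {4,5}:2
  |U|=3: {0,1,4}:1  {1,4,5}:3  {2,3,5}:1  {3,4,5}:3
  |U|=4: {0,1,4,5}:4  {1,3,4,5}:6  {2,3,4,5}:4
  start at 0(i): 10
  start at 2(c): 10
sum over floor = 20

20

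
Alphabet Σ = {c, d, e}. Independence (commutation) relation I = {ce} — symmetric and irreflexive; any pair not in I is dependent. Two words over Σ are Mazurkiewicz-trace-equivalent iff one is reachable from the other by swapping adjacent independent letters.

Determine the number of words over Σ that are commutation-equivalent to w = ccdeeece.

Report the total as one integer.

5

#0=c has no predecessor
#1=c depends on [0:c]
#2=d depends on [1:c]
#3=e depends on [2:d]
#4=e depends on [3:e]
#5=e depends on [4:e]
#6=c depends on [2:d]
#7=e depends on [5:e]
sources: [0:c]
N(rest) = Σ N(rest − s) over sources s of rest; N(one piece) = 1:
  size 1 → [6]=1  [7]=1
  size 2 → [5,7]=1  [6,7]=2
  size 3 → [4,5,7]=1  [5,6,7]=3
  size 4 → [3,4,5,7]=1  [4,5,6,7]=4
  size 5 → [3,4,5,6,7]=5
  size 6 → [2,3,4,5,6,7]=5
  first=0(c) contributes 5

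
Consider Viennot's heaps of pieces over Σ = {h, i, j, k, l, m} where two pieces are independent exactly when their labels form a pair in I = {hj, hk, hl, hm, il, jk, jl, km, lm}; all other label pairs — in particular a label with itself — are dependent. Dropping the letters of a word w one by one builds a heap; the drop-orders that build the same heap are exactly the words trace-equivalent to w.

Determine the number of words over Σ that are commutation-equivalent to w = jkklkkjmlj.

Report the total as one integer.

210

drop 0:j onto floor
drop 1:k onto floor
drop 2:k onto {1:k}
drop 3:l onto {2:k}
drop 4:k onto {3:l}
drop 5:k onto {4:k}
drop 6:j onto {0:j}
drop 7:m onto {6:j}
drop 8:l onto {5:k}
drop 9:j onto {7:m}
ground layer = {0:j, 1:k}
drop-orders for the pieces not yet dropped (sum over which currently-grounded one goes next):
  1 to go: {8} 1  {9} 1
  2 to go: {5,8} 1  {7,9} 1  {8,9} 2
  3 to go: {4,5,8} 1  {5,8,9} 3  {6,7,9} 1  {7,8,9} 3
  4 to go: {0,6,7,9} 1  {3,4,5,8} 1  {4,5,8,9} 4  {5,7,8,9} 6  {6,7,8,9} 4
  5 to go: {0,6,7,8,9} 5  {2,3,4,5,8} 1  {3,4,5,8,9} 5  {4,5,7,8,9} 10  {5,6,7,8,9} 10
  6 to go: {0,5,6,7,8,9} 15  {1,2,3,4,5,8} 1  {2,3,4,5,8,9} 6  {3,4,5,7,8,9} 15  {4,5,6,7,8,9} 20
  7 to go: {0,4,5,6,7,8,9} 35  {1,2,3,4,5,8,9} 7  {2,3,4,5,7,8,9} 21  {3,4,5,6,7,8,9} 35
  8 to go: {0,3,4,5,6,7,8,9} 70  {1,2,3,4,5,7,8,9} 28  {2,3,4,5,6,7,8,9} 56
  if 0:j drops first: 84 orders
  if 1:k drops first: 126 orders
heap linearizations: 210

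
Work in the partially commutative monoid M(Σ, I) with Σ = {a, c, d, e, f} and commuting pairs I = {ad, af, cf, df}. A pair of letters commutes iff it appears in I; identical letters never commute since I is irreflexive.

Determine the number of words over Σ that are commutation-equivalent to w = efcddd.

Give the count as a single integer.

5

#0=e has no predecessor
#1=f depends on [0:e]
#2=c depends on [0:e]
#3=d depends on [2:c]
#4=d depends on [3:d]
#5=d depends on [4:d]
sources: [0:e]
N(rest) = Σ N(rest − s) over sources s of rest; N(one piece) = 1:
  size 1 → [1]=1  [5]=1
  size 2 → [1,5]=2  [4,5]=1
  size 3 → [1,4,5]=3  [3,4,5]=1
  size 4 → [1,3,4,5]=4  [2,3,4,5]=1
  first=0(e) contributes 5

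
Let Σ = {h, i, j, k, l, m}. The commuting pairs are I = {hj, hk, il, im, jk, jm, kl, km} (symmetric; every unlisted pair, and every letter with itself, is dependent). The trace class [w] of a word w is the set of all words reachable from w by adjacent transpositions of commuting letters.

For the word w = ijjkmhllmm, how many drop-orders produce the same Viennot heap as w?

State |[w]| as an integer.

drop 0:i onto floor
drop 1:j onto {0:i}
drop 2:j onto {1:j}
drop 3:k onto {0:i}
drop 4:m onto floor
drop 5:h onto {0:i, 4:m}
drop 6:l onto {2:j, 5:h}
drop 7:l onto {6:l}
drop 8:m onto {7:l}
drop 9:m onto {8:m}
ground layer = {0:i, 4:m}
drop-orders for the pieces not yet dropped (sum over which currently-grounded one goes next):
  1 to go: {3} 1  {9} 1
  2 to go: {3,9} 2  {8,9} 1
  3 to go: {3,8,9} 3  {7,8,9} 1
  4 to go: {3,7,8,9} 4  {6,7,8,9} 1
  5 to go: {2,6,7,8,9} 1  {3,6,7,8,9} 5  {5,6,7,8,9} 1
  6 to go: {1,2,6,7,8,9} 1  {2,3,6,7,8,9} 6  {2,5,6,7,8,9} 2  {3,5,6,7,8,9} 6  {4,5,6,7,8,9} 1
  7 to go: {1,2,3,6,7,8,9} 7  {1,2,5,6,7,8,9} 3  {2,3,5,6,7,8,9} 14  {2,4,5,6,7,8,9} 3  {3,4,5,6,7,8,9} 7
  8 to go: {1,2,3,5,6,7,8,9} 24  {1,2,4,5,6,7,8,9} 6  {2,3,4,5,6,7,8,9} 24
  if 0:i drops first: 54 orders
  if 4:m drops first: 24 orders
heap linearizations: 78

78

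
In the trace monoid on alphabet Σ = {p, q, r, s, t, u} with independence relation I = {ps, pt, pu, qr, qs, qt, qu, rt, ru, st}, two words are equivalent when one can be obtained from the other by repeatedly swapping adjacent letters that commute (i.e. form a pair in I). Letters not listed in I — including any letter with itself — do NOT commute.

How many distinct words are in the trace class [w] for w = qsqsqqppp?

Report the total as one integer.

0(q) covers ∅
1(s) covers ∅
2(q) covers 0:q
3(s) covers 1:s
4(q) covers 2:q
5(q) covers 4:q
6(p) covers 5:q
7(p) covers 6:p
8(p) covers 7:p
floor of heap: 0:q, 1:s
completions by unplaced set U, small U first (add the entries for U minus each lowest piece of U):
  |U|=1: {3}:1  {8}:1
  |U|=2: {1,3}:1  {3,8}:2  {7,8}:1
  |U|=3: {1,3,8}:3  {3,7,8}:3  {6,7,8}:1
  |U|=4: {1,3,7,8}:6  {3,6,7,8}:4  {5,6,7,8}:1
  |U|=5: {1,3,6,7,8}:10  {3,5,6,7,8}:5  {4,5,6,7,8}:1
  |U|=6: {1,3,5,6,7,8}:15  {2,4,5,6,7,8}:1  {3,4,5,6,7,8}:6
  |U|=7: {0,2,4,5,6,7,8}:1  {1,3,4,5,6,7,8}:21  {2,3,4,5,6,7,8}:7
  start at 0(q): 28
  start at 1(s): 8
sum over floor = 36

36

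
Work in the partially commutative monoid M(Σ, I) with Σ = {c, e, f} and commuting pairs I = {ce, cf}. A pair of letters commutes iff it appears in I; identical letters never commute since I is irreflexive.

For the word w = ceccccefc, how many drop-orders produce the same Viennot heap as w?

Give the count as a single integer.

84

0(c) covers ∅
1(e) covers ∅
2(c) covers 0:c
3(c) covers 2:c
4(c) covers 3:c
5(c) covers 4:c
6(e) covers 1:e
7(f) covers 6:e
8(c) covers 5:c
floor of heap: 0:c, 1:e
completions by unplaced set U, small U first (add the entries for U minus each lowest piece of U):
  |U|=1: {7}:1  {8}:1
  |U|=2: {5,8}:1  {6,7}:1  {7,8}:2
  |U|=3: {1,6,7}:1  {4,5,8}:1  {5,7,8}:3  {6,7,8}:3
  |U|=4: {1,6,7,8}:4  {3,4,5,8}:1  {4,5,7,8}:4  {5,6,7,8}:6
  |U|=5: {1,5,6,7,8}:10  {2,3,4,5,8}:1  {3,4,5,7,8}:5  {4,5,6,7,8}:10
  |U|=6: {0,2,3,4,5,8}:1  {1,4,5,6,7,8}:20  {2,3,4,5,7,8}:6  {3,4,5,6,7,8}:15
  |U|=7: {0,2,3,4,5,7,8}:7  {1,3,4,5,6,7,8}:35  {2,3,4,5,6,7,8}:21
  start at 0(c): 56
  start at 1(e): 28
sum over floor = 84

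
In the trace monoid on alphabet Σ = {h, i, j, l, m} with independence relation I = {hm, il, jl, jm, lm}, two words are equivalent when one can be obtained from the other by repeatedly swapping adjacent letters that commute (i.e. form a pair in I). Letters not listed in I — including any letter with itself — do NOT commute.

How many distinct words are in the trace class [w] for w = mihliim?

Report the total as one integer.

4

0(m) covers ∅
1(i) covers 0:m
2(h) covers 1:i
3(l) covers 2:h
4(i) covers 2:h
5(i) covers 4:i
6(m) covers 5:i
floor of heap: 0:m
completions by unplaced set U, small U first (add the entries for U minus each lowest piece of U):
  |U|=1: {3}:1  {6}:1
  |U|=2: {3,6}:2  {5,6}:1
  |U|=3: {3,5,6}:3  {4,5,6}:1
  |U|=4: {3,4,5,6}:4
  |U|=5: {2,3,4,5,6}:4
  start at 0(m): 4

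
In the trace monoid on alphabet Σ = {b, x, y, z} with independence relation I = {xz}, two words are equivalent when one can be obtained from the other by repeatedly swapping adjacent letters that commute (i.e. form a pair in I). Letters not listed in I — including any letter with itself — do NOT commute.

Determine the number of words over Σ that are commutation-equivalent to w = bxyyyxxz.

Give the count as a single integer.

drop 0:b onto floor
drop 1:x onto {0:b}
drop 2:y onto {1:x}
drop 3:y onto {2:y}
drop 4:y onto {3:y}
drop 5:x onto {4:y}
drop 6:x onto {5:x}
drop 7:z onto {4:y}
ground layer = {0:b}
drop-orders for the pieces not yet dropped (sum over which currently-grounded one goes next):
  1 to go: {6} 1  {7} 1
  2 to go: {5,6} 1  {6,7} 2
  3 to go: {5,6,7} 3
  4 to go: {4,5,6,7} 3
  5 to go: {3,4,5,6,7} 3
  6 to go: {2,3,4,5,6,7} 3
  if 0:b drops first: 3 orders

3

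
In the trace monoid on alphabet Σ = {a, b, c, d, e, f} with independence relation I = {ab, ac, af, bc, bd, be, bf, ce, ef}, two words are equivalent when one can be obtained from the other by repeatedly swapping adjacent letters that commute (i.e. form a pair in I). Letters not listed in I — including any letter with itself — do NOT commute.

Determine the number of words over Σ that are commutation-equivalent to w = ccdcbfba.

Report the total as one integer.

84

piece 0:c — minimal
piece 1:c rests on {0:c}
piece 2:d rests on {1:c}
piece 3:c rests on {2:d}
piece 4:b — minimal
piece 5:f rests on {3:c}
piece 6:b rests on {4:b}
piece 7:a rests on {2:d}
minimal pieces: {0:c, 4:b}
ways to finish when only these pieces remain (= sum over removing one remaining piece with nothing left below it):
  1 left: {5}→1  {6}→1  {7}→1
  2 left: {3,5}→1  {4,6}→1  {5,6}→2  {5,7}→2  {6,7}→2
  3 left: {3,5,6}→3  {3,5,7}→3  {4,5,6}→3  {4,6,7}→3  {5,6,7}→6
  4 left: {2,3,5,7}→3  {3,4,5,6}→6  {3,5,6,7}→12  {4,5,6,7}→12
  5 left: {1,2,3,5,7}→3  {2,3,5,6,7}→15  {3,4,5,6,7}→30
  6 left: {0,1,2,3,5,7}→3  {1,2,3,5,6,7}→18  {2,3,4,5,6,7}→45
  placing 0:c first → 63 extensions
  placing 4:b first → 21 extensions
total linear extensions = 84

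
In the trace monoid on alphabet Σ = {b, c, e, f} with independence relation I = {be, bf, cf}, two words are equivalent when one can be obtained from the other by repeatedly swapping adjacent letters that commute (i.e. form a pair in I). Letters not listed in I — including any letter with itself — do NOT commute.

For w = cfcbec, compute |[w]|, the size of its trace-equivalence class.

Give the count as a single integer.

7

0(c) covers ∅
1(f) covers ∅
2(c) covers 0:c
3(b) covers 2:c
4(e) covers 1:f, 2:c
5(c) covers 3:b, 4:e
floor of heap: 0:c, 1:f
completions by unplaced set U, small U first (add the entries for U minus each lowest piece of U):
  |U|=1: {5}:1
  |U|=2: {3,5}:1  {4,5}:1
  |U|=3: {1,4,5}:1  {3,4,5}:2
  |U|=4: {1,3,4,5}:3  {2,3,4,5}:2
  start at 0(c): 5
  start at 1(f): 2
sum over floor = 7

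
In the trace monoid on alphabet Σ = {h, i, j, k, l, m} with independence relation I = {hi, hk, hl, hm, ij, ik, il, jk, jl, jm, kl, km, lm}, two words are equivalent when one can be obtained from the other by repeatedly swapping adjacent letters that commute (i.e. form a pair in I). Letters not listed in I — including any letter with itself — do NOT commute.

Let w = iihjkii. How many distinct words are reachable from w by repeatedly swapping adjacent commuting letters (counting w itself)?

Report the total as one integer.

105

piece 0:i — minimal
piece 1:i rests on {0:i}
piece 2:h — minimal
piece 3:j rests on {2:h}
piece 4:k — minimal
piece 5:i rests on {1:i}
piece 6:i rests on {5:i}
minimal pieces: {0:i, 2:h, 4:k}
ways to finish when only these pieces remain (= sum over removing one remaining piece with nothing left below it):
  1 left: {3}→1  {4}→1  {6}→1
  2 left: {2,3}→1  {3,4}→2  {3,6}→2  {4,6}→2  {5,6}→1
  3 left: {1,5,6}→1  {2,3,4}→3  {2,3,6}→3  {3,4,6}→6  {3,5,6}→3  {4,5,6}→3
  4 left: {0,1,5,6}→1  {1,3,5,6}→4  {1,4,5,6}→4  {2,3,4,6}→12  {2,3,5,6}→6  {3,4,5,6}→12
  5 left: {0,1,3,5,6}→5  {0,1,4,5,6}→5  {1,2,3,5,6}→10  {1,3,4,5,6}→20  {2,3,4,5,6}→30
  placing 0:i first → 60 extensions
  placing 2:h first → 30 extensions
  placing 4:k first → 15 extensions
total linear extensions = 105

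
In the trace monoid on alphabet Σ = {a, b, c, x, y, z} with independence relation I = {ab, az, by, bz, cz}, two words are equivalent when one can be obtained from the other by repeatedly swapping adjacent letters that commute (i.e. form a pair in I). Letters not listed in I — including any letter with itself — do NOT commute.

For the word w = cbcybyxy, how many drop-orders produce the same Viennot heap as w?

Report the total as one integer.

3

piece 0:c — minimal
piece 1:b rests on {0:c}
piece 2:c rests on {1:b}
piece 3:y rests on {2:c}
piece 4:b rests on {2:c}
piece 5:y rests on {3:y}
piece 6:x rests on {4:b, 5:y}
piece 7:y rests on {6:x}
minimal pieces: {0:c}
ways to finish when only these pieces remain (= sum over removing one remaining piece with nothing left below it):
  1 left: {7}→1
  2 left: {6,7}→1
  3 left: {4,6,7}→1  {5,6,7}→1
  4 left: {3,5,6,7}→1  {4,5,6,7}→2
  5 left: {3,4,5,6,7}→3
  6 left: {2,3,4,5,6,7}→3
  placing 0:c first → 3 extensions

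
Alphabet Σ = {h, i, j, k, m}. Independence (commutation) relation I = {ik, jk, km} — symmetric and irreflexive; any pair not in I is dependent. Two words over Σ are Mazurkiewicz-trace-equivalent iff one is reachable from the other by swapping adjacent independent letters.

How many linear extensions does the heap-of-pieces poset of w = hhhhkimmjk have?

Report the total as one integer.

0(h) covers ∅
1(h) covers 0:h
2(h) covers 1:h
3(h) covers 2:h
4(k) covers 3:h
5(i) covers 3:h
6(m) covers 5:i
7(m) covers 6:m
8(j) covers 7:m
9(k) covers 4:k
floor of heap: 0:h
completions by unplaced set U, small U first (add the entries for U minus each lowest piece of U):
  |U|=1: {8}:1  {9}:1
  |U|=2: {4,9}:1  {7,8}:1  {8,9}:2
  |U|=3: {4,8,9}:3  {6,7,8}:1  {7,8,9}:3
  |U|=4: {4,7,8,9}:6  {5,6,7,8}:1  {6,7,8,9}:4
  |U|=5: {4,6,7,8,9}:10  {5,6,7,8,9}:5
  |U|=6: {4,5,6,7,8,9}:15
  |U|=7: {3,4,5,6,7,8,9}:15
  |U|=8: {2,3,4,5,6,7,8,9}:15
  start at 0(h): 15

15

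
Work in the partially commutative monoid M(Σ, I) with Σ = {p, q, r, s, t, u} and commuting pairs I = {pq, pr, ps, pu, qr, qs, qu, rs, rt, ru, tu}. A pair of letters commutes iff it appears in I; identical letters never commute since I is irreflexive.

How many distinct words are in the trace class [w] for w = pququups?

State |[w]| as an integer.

piece 0:p — minimal
piece 1:q — minimal
piece 2:u — minimal
piece 3:q rests on {1:q}
piece 4:u rests on {2:u}
piece 5:u rests on {4:u}
piece 6:p rests on {0:p}
piece 7:s rests on {5:u}
minimal pieces: {0:p, 1:q, 2:u}
ways to finish when only these pieces remain (= sum over removing one remaining piece with nothing left below it):
  1 left: {3}→1  {6}→1  {7}→1
  2 left: {0,6}→1  {1,3}→1  {3,6}→2  {3,7}→2  {5,7}→1  {6,7}→2
  3 left: {0,3,6}→3  {0,6,7}→3  {1,3,6}→3  {1,3,7}→3  {3,5,7}→3  {3,6,7}→6  {4,5,7}→1  {5,6,7}→3
  4 left: {0,1,3,6}→6  {0,3,6,7}→12  {0,5,6,7}→6  {1,3,5,7}→6  {1,3,6,7}→12  {2,4,5,7}→1  {3,4,5,7}→4  {3,5,6,7}→12  {4,5,6,7}→4
  5 left: {0,1,3,6,7}→30  {0,3,5,6,7}→30  {0,4,5,6,7}→10  {1,3,4,5,7}→10  {1,3,5,6,7}→30  {2,3,4,5,7}→5  {2,4,5,6,7}→5  {3,4,5,6,7}→20
  6 left: {0,1,3,5,6,7}→90  {0,2,4,5,6,7}→15  {0,3,4,5,6,7}→60  {1,2,3,4,5,7}→15  {1,3,4,5,6,7}→60  {2,3,4,5,6,7}→30
  placing 0:p first → 105 extensions
  placing 1:q first → 105 extensions
  placing 2:u first → 210 extensions
total linear extensions = 420

420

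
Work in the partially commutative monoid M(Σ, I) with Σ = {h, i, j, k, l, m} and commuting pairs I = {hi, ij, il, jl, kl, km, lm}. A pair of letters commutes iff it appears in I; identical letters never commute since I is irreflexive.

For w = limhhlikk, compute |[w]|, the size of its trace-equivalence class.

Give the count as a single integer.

33

#0=l has no predecessor
#1=i has no predecessor
#2=m depends on [1:i]
#3=h depends on [0:l, 2:m]
#4=h depends on [3:h]
#5=l depends on [4:h]
#6=i depends on [2:m]
#7=k depends on [4:h, 6:i]
#8=k depends on [7:k]
sources: [0:l, 1:i]
N(rest) = Σ N(rest − s) over sources s of rest; N(one piece) = 1:
  size 1 → [5]=1  [8]=1
  size 2 → [5,8]=2  [7,8]=1
  size 3 → [5,7,8]=3  [6,7,8]=1
  size 4 → [4,5,7,8]=3  [5,6,7,8]=4
  size 5 → [3,4,5,7,8]=3  [4,5,6,7,8]=7
  size 6 → [0,3,4,5,7,8]=3  [3,4,5,6,7,8]=10
  size 7 → [0,3,4,5,6,7,8]=13  [2,3,4,5,6,7,8]=10
  first=0(l) contributes 10
  first=1(i) contributes 23
|[w]| = 33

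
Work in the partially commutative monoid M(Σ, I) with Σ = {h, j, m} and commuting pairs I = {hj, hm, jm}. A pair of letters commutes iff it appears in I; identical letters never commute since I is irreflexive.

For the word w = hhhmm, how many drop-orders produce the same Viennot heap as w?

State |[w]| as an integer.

10

#0=h has no predecessor
#1=h depends on [0:h]
#2=h depends on [1:h]
#3=m has no predecessor
#4=m depends on [3:m]
sources: [0:h, 3:m]
N(rest) = Σ N(rest − s) over sources s of rest; N(one piece) = 1:
  size 1 → [2]=1  [4]=1
  size 2 → [1,2]=1  [2,4]=2  [3,4]=1
  size 3 → [0,1,2]=1  [1,2,4]=3  [2,3,4]=3
  first=0(h) contributes 6
  first=3(m) contributes 4
|[w]| = 10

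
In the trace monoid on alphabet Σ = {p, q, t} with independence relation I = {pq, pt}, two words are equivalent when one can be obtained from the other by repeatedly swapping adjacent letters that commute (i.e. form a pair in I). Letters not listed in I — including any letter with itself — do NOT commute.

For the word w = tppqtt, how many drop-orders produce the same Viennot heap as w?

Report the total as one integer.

#0=t has no predecessor
#1=p has no predecessor
#2=p depends on [1:p]
#3=q depends on [0:t]
#4=t depends on [3:q]
#5=t depends on [4:t]
sources: [0:t, 1:p]
N(rest) = Σ N(rest − s) over sources s of rest; N(one piece) = 1:
  size 1 → [2]=1  [5]=1
  size 2 → [1,2]=1  [2,5]=2  [4,5]=1
  size 3 → [1,2,5]=3  [2,4,5]=3  [3,4,5]=1
  size 4 → [0,3,4,5]=1  [1,2,4,5]=6  [2,3,4,5]=4
  first=0(t) contributes 10
  first=1(p) contributes 5
|[w]| = 15

15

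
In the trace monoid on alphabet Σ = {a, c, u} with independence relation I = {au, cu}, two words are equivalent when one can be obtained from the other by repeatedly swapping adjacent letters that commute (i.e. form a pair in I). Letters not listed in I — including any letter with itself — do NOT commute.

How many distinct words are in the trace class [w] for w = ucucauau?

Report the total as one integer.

0(u) covers ∅
1(c) covers ∅
2(u) covers 0:u
3(c) covers 1:c
4(a) covers 3:c
5(u) covers 2:u
6(a) covers 4:a
7(u) covers 5:u
floor of heap: 0:u, 1:c
completions by unplaced set U, small U first (add the entries for U minus each lowest piece of U):
  |U|=1: {6}:1  {7}:1
  |U|=2: {4,6}:1  {5,7}:1  {6,7}:2
  |U|=3: {2,5,7}:1  {3,4,6}:1  {4,6,7}:3  {5,6,7}:3
  |U|=4: {0,2,5,7}:1  {1,3,4,6}:1  {2,5,6,7}:4  {3,4,6,7}:4  {4,5,6,7}:6
  |U|=5: {0,2,5,6,7}:5  {1,3,4,6,7}:5  {2,4,5,6,7}:10  {3,4,5,6,7}:10
  |U|=6: {0,2,4,5,6,7}:15  {1,3,4,5,6,7}:15  {2,3,4,5,6,7}:20
  start at 0(u): 35
  start at 1(c): 35
sum over floor = 70

70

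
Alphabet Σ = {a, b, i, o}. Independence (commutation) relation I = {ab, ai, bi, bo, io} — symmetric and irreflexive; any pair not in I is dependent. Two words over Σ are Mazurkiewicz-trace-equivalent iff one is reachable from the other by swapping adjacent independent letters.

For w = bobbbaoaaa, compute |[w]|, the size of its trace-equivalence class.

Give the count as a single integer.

#0=b has no predecessor
#1=o has no predecessor
#2=b depends on [0:b]
#3=b depends on [2:b]
#4=b depends on [3:b]
#5=a depends on [1:o]
#6=o depends on [5:a]
#7=a depends on [6:o]
#8=a depends on [7:a]
#9=a depends on [8:a]
sources: [0:b, 1:o]
N(rest) = Σ N(rest − s) over sources s of rest; N(one piece) = 1:
  size 1 → [4]=1  [9]=1
  size 2 → [3,4]=1  [4,9]=2  [8,9]=1
  size 3 → [2,3,4]=1  [3,4,9]=3  [4,8,9]=3  [7,8,9]=1
  size 4 → [0,2,3,4]=1  [2,3,4,9]=4  [3,4,8,9]=6  [4,7,8,9]=4  [6,7,8,9]=1
  size 5 → [0,2,3,4,9]=5  [2,3,4,8,9]=10  [3,4,7,8,9]=10  [4,6,7,8,9]=5  [5,6,7,8,9]=1
  size 6 → [0,2,3,4,8,9]=15  [1,5,6,7,8,9]=1  [2,3,4,7,8,9]=20  [3,4,6,7,8,9]=15  [4,5,6,7,8,9]=6
  size 7 → [0,2,3,4,7,8,9]=35  [1,4,5,6,7,8,9]=7  [2,3,4,6,7,8,9]=35  [3,4,5,6,7,8,9]=21
  size 8 → [0,2,3,4,6,7,8,9]=70  [1,3,4,5,6,7,8,9]=28  [2,3,4,5,6,7,8,9]=56
  first=0(b) contributes 84
  first=1(o) contributes 126
|[w]| = 210

210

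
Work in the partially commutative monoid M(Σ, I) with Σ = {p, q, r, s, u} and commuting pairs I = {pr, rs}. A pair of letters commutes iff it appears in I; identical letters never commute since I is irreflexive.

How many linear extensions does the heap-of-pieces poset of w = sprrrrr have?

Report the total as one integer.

21

piece 0:s — minimal
piece 1:p rests on {0:s}
piece 2:r — minimal
piece 3:r rests on {2:r}
piece 4:r rests on {3:r}
piece 5:r rests on {4:r}
piece 6:r rests on {5:r}
minimal pieces: {0:s, 2:r}
ways to finish when only these pieces remain (= sum over removing one remaining piece with nothing left below it):
  1 left: {1}→1  {6}→1
  2 left: {0,1}→1  {1,6}→2  {5,6}→1
  3 left: {0,1,6}→3  {1,5,6}→3  {4,5,6}→1
  4 left: {0,1,5,6}→6  {1,4,5,6}→4  {3,4,5,6}→1
  5 left: {0,1,4,5,6}→10  {1,3,4,5,6}→5  {2,3,4,5,6}→1
  placing 0:s first → 6 extensions
  placing 2:r first → 15 extensions
total linear extensions = 21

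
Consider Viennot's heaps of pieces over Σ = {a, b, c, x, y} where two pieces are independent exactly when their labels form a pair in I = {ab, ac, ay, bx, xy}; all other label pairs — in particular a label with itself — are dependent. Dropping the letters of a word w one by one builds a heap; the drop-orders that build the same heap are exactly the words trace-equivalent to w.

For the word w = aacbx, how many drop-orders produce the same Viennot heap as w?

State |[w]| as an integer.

#0=a has no predecessor
#1=a depends on [0:a]
#2=c has no predecessor
#3=b depends on [2:c]
#4=x depends on [1:a, 2:c]
sources: [0:a, 2:c]
N(rest) = Σ N(rest − s) over sources s of rest; N(one piece) = 1:
  size 1 → [3]=1  [4]=1
  size 2 → [1,4]=1  [3,4]=2
  size 3 → [0,1,4]=1  [1,3,4]=3  [2,3,4]=2
  first=0(a) contributes 5
  first=2(c) contributes 4
|[w]| = 9

9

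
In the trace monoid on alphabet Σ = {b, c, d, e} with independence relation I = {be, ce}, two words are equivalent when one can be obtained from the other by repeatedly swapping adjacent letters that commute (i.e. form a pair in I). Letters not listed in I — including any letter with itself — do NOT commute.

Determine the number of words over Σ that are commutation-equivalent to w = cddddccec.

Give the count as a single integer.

#0=c has no predecessor
#1=d depends on [0:c]
#2=d depends on [1:d]
#3=d depends on [2:d]
#4=d depends on [3:d]
#5=c depends on [4:d]
#6=c depends on [5:c]
#7=e depends on [4:d]
#8=c depends on [6:c]
sources: [0:c]
N(rest) = Σ N(rest − s) over sources s of rest; N(one piece) = 1:
  size 1 → [7]=1  [8]=1
  size 2 → [6,8]=1  [7,8]=2
  size 3 → [5,6,8]=1  [6,7,8]=3
  size 4 → [5,6,7,8]=4
  size 5 → [4,5,6,7,8]=4
  size 6 → [3,4,5,6,7,8]=4
  size 7 → [2,3,4,5,6,7,8]=4
  first=0(c) contributes 4

4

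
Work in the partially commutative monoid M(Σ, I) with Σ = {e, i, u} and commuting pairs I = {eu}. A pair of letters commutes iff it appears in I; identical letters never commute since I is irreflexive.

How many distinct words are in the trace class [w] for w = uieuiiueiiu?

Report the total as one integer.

4

piece 0:u — minimal
piece 1:i rests on {0:u}
piece 2:e rests on {1:i}
piece 3:u rests on {1:i}
piece 4:i rests on {2:e, 3:u}
piece 5:i rests on {4:i}
piece 6:u rests on {5:i}
piece 7:e rests on {5:i}
piece 8:i rests on {6:u, 7:e}
piece 9:i rests on {8:i}
piece 10:u rests on {9:i}
minimal pieces: {0:u}
ways to finish when only these pieces remain (= sum over removing one remaining piece with nothing left below it):
  1 left: {10}→1
  2 left: {9,10}→1
  3 left: {8,9,10}→1
  4 left: {6,8,9,10}→1  {7,8,9,10}→1
  5 left: {6,7,8,9,10}→2
  6 left: {5,6,7,8,9,10}→2
  7 left: {4,5,6,7,8,9,10}→2
  8 left: {2,4,5,6,7,8,9,10}→2  {3,4,5,6,7,8,9,10}→2
  9 left: {2,3,4,5,6,7,8,9,10}→4
  placing 0:u first → 4 extensions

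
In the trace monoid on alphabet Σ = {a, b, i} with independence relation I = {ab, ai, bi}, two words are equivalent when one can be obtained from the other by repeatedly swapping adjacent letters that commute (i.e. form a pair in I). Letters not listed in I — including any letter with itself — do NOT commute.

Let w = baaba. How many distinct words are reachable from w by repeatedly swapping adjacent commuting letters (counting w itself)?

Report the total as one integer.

10

drop 0:b onto floor
drop 1:a onto floor
drop 2:a onto {1:a}
drop 3:b onto {0:b}
drop 4:a onto {2:a}
ground layer = {0:b, 1:a}
drop-orders for the pieces not yet dropped (sum over which currently-grounded one goes next):
  1 to go: {3} 1  {4} 1
  2 to go: {0,3} 1  {2,4} 1  {3,4} 2
  3 to go: {0,3,4} 3  {1,2,4} 1  {2,3,4} 3
  if 0:b drops first: 4 orders
  if 1:a drops first: 6 orders
heap linearizations: 10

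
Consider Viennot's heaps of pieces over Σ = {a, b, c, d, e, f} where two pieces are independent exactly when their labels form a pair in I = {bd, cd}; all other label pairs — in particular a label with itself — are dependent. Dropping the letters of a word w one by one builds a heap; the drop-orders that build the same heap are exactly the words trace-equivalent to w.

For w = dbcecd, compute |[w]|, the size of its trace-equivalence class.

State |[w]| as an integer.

#0=d has no predecessor
#1=b has no predecessor
#2=c depends on [1:b]
#3=e depends on [0:d, 2:c]
#4=c depends on [3:e]
#5=d depends on [3:e]
sources: [0:d, 1:b]
N(rest) = Σ N(rest − s) over sources s of rest; N(one piece) = 1:
  size 1 → [4]=1  [5]=1
  size 2 → [4,5]=2
  size 3 → [3,4,5]=2
  size 4 → [0,3,4,5]=2  [2,3,4,5]=2
  first=0(d) contributes 2
  first=1(b) contributes 4
|[w]| = 6

6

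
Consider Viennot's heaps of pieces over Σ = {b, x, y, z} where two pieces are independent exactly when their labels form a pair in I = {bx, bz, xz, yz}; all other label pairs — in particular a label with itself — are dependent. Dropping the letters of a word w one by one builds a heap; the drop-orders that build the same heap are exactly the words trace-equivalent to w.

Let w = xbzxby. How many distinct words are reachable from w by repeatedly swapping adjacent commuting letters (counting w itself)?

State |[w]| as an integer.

0(x) covers ∅
1(b) covers ∅
2(z) covers ∅
3(x) covers 0:x
4(b) covers 1:b
5(y) covers 3:x, 4:b
floor of heap: 0:x, 1:b, 2:z
completions by unplaced set U, small U first (add the entries for U minus each lowest piece of U):
  |U|=1: {2}:1  {5}:1
  |U|=2: {2,5}:2  {3,5}:1  {4,5}:1
  |U|=3: {0,3,5}:1  {1,4,5}:1  {2,3,5}:3  {2,4,5}:3  {3,4,5}:2
  |U|=4: {0,2,3,5}:4  {0,3,4,5}:3  {1,2,4,5}:4  {1,3,4,5}:3  {2,3,4,5}:8
  start at 0(x): 15
  start at 1(b): 15
  start at 2(z): 6
sum over floor = 36

36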